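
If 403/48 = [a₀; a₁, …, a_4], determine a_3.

Repeatedly divide and take the remainder:
⌊403/48⌋ = 8, remainder 19
⌊48/19⌋ = 2, remainder 10
⌊19/10⌋ = 1, remainder 9
⌊10/9⌋ = 1, remainder 1

1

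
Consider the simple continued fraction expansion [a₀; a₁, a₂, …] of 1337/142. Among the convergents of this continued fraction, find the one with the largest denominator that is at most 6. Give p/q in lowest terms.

List convergents until the denominator exceeds the bound:
a_0 = 9: 9/1  (≤ bound)
a_1 = 2: 19/2  (≤ bound)
a_2 = 2: 47/5  (≤ bound)
a_3 = 2: 113/12  (> 6, stop)

47/5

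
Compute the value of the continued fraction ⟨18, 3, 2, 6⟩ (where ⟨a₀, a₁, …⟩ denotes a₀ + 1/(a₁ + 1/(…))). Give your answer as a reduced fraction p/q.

a_0 = 18: 18/1
a_1 = 3: 55/3
a_2 = 2: 128/7
a_3 = 6: 823/45

823/45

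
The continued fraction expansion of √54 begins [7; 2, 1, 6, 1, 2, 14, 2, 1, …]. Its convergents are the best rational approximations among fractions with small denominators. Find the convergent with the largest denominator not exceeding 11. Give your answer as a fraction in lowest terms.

22/3

a_0 = 7: 7/1  (≤ bound)
a_1 = 2: 15/2  (≤ bound)
a_2 = 1: 22/3  (≤ bound)
a_3 = 6: 147/20  (> 11, stop)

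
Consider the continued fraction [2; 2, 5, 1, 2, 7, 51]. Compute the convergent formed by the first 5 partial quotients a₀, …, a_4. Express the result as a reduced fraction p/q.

91/37

Compute successive convergents:
a_0 = 2: 2/1
a_1 = 2: 5/2
a_2 = 5: 27/11
a_3 = 1: 32/13
a_4 = 2: 91/37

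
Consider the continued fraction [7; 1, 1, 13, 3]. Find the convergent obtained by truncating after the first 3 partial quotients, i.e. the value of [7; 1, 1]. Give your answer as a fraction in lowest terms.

Compute successive convergents:
a_0 = 7: 7/1
a_1 = 1: 8/1
a_2 = 1: 15/2

15/2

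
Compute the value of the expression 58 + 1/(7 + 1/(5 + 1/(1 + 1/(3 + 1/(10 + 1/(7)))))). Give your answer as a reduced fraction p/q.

698603/12016

Start with 7.
10 + 1/(7/1) = 10 + 1/7 = 71/7
3 + 1/(71/7) = 3 + 7/71 = 220/71
1 + 1/(220/71) = 1 + 71/220 = 291/220
5 + 1/(291/220) = 5 + 220/291 = 1675/291
7 + 1/(1675/291) = 7 + 291/1675 = 12016/1675
58 + 1/(12016/1675) = 58 + 1675/12016 = 698603/12016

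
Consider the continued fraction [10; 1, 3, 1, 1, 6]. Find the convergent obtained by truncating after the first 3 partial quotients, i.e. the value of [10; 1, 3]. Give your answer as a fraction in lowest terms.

43/4

a_0 = 10: 10/1
a_1 = 1: 11/1
a_2 = 3: 43/4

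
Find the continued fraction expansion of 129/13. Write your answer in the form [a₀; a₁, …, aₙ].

Apply division with remainder until the remainder is 0:
⌊129/13⌋ = 9, remainder 12
⌊13/12⌋ = 1, remainder 1
⌊12/1⌋ = 12, remainder 0

[9; 1, 12]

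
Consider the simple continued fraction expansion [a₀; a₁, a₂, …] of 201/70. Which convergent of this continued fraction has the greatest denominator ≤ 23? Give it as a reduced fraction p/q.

a_0 = 2: 2/1  (≤ bound)
a_1 = 1: 3/1  (≤ bound)
a_2 = 6: 20/7  (≤ bound)
a_3 = 1: 23/8  (≤ bound)
a_4 = 3: 89/31  (> 23, stop)

23/8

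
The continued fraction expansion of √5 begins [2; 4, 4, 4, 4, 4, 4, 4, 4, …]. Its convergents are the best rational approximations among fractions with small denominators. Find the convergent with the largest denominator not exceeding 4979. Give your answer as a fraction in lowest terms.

List convergents until the denominator exceeds the bound:
a_0 = 2: 2/1  (≤ bound)
a_1 = 4: 9/4  (≤ bound)
a_2 = 4: 38/17  (≤ bound)
a_3 = 4: 161/72  (≤ bound)
a_4 = 4: 682/305  (≤ bound)
a_5 = 4: 2889/1292  (≤ bound)
a_6 = 4: 12238/5473  (> 4979, stop)

2889/1292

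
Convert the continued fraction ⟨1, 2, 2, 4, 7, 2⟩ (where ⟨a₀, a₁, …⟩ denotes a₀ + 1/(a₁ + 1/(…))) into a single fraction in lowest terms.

Start with 2.
7 + 1/(2/1) = 7 + 1/2 = 15/2
4 + 1/(15/2) = 4 + 2/15 = 62/15
2 + 1/(62/15) = 2 + 15/62 = 139/62
2 + 1/(139/62) = 2 + 62/139 = 340/139
1 + 1/(340/139) = 1 + 139/340 = 479/340

479/340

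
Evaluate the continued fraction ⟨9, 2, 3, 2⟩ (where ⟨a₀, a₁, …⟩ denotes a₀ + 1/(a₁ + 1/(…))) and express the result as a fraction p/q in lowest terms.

151/16

Start with 2.
3 + 1/(2/1) = 3 + 1/2 = 7/2
2 + 1/(7/2) = 2 + 2/7 = 16/7
9 + 1/(16/7) = 9 + 7/16 = 151/16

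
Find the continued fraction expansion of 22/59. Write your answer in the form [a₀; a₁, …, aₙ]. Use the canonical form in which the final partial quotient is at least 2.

[0; 2, 1, 2, 7]

⌊22/59⌋ = 0, remainder 22
⌊59/22⌋ = 2, remainder 15
⌊22/15⌋ = 1, remainder 7
⌊15/7⌋ = 2, remainder 1
⌊7/1⌋ = 7, remainder 0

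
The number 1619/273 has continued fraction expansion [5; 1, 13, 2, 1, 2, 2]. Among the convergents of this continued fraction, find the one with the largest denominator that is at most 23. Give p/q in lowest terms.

a_0 = 5: 5/1  (≤ bound)
a_1 = 1: 6/1  (≤ bound)
a_2 = 13: 83/14  (≤ bound)
a_3 = 2: 172/29  (> 23, stop)

83/14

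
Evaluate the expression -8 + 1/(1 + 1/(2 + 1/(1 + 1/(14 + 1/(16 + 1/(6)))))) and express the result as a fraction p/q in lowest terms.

a_0 = -8: -8/1
a_1 = 1: -7/1
a_2 = 2: -22/3
a_3 = 1: -29/4
a_4 = 14: -428/59
a_5 = 16: -6877/948
a_6 = 6: -41690/5747

-41690/5747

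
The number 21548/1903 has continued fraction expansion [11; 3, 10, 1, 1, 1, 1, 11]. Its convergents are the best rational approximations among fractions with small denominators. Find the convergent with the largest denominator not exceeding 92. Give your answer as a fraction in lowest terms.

736/65

a_0 = 11: 11/1  (≤ bound)
a_1 = 3: 34/3  (≤ bound)
a_2 = 10: 351/31  (≤ bound)
a_3 = 1: 385/34  (≤ bound)
a_4 = 1: 736/65  (≤ bound)
a_5 = 1: 1121/99  (> 92, stop)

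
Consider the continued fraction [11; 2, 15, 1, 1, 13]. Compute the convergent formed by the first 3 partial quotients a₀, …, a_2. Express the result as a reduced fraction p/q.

Start with 15.
2 + 1/(15/1) = 2 + 1/15 = 31/15
11 + 1/(31/15) = 11 + 15/31 = 356/31

356/31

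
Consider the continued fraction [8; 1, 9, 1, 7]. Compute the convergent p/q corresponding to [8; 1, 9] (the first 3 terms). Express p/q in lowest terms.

Start with 9.
1 + 1/(9/1) = 1 + 1/9 = 10/9
8 + 1/(10/9) = 8 + 9/10 = 89/10

89/10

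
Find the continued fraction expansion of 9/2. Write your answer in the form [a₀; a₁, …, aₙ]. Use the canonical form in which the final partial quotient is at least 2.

Run the Euclidean algorithm, recording each quotient:
9 ÷ 2 → quotient 4, remainder 1
2 ÷ 1 → quotient 2, remainder 0

[4; 2]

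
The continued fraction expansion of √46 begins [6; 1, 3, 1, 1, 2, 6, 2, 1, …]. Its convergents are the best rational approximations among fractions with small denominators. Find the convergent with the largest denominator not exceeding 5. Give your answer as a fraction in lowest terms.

List convergents until the denominator exceeds the bound:
a_0 = 6: 6/1  (≤ bound)
a_1 = 1: 7/1  (≤ bound)
a_2 = 3: 27/4  (≤ bound)
a_3 = 1: 34/5  (≤ bound)
a_4 = 1: 61/9  (> 5, stop)

34/5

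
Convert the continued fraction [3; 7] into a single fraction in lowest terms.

22/7

a_0 = 3: 3/1
a_1 = 7: 22/7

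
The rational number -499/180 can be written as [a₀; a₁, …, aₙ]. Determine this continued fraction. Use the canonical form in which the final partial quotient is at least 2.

-499 = -3·180 + 41, so a_0 = -3
180 = 4·41 + 16, so a_1 = 4
41 = 2·16 + 9, so a_2 = 2
16 = 1·9 + 7, so a_3 = 1
9 = 1·7 + 2, so a_4 = 1
7 = 3·2 + 1, so a_5 = 3
2 = 2·1 + 0, so a_6 = 2

[-3; 4, 2, 1, 1, 3, 2]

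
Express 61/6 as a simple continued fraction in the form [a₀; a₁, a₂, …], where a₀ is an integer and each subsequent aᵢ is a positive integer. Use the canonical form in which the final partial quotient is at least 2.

61 = 10·6 + 1, so a_0 = 10
6 = 6·1 + 0, so a_1 = 6

[10; 6]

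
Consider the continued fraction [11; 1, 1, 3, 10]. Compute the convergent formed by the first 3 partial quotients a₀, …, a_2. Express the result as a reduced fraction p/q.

Start with 1.
1 + 1/(1/1) = 1 + 1/1 = 2/1
11 + 1/(2/1) = 11 + 1/2 = 23/2

23/2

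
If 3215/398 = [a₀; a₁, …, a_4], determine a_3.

⌊3215/398⌋ = 8, remainder 31
⌊398/31⌋ = 12, remainder 26
⌊31/26⌋ = 1, remainder 5
⌊26/5⌋ = 5, remainder 1

5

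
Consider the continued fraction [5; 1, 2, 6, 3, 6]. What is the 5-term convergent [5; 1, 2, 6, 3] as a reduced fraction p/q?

Start with 3.
6 + 1/(3/1) = 6 + 1/3 = 19/3
2 + 1/(19/3) = 2 + 3/19 = 41/19
1 + 1/(41/19) = 1 + 19/41 = 60/41
5 + 1/(60/41) = 5 + 41/60 = 341/60

341/60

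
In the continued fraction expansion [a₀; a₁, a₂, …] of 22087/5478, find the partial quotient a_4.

3

22087 = 4·5478 + 175, so a_0 = 4
5478 = 31·175 + 53, so a_1 = 31
175 = 3·53 + 16, so a_2 = 3
53 = 3·16 + 5, so a_3 = 3
16 = 3·5 + 1, so a_4 = 3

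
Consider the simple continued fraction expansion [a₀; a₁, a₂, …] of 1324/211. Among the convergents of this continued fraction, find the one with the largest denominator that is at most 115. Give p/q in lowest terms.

a_0 = 6: 6/1  (≤ bound)
a_1 = 3: 19/3  (≤ bound)
a_2 = 1: 25/4  (≤ bound)
a_3 = 1: 44/7  (≤ bound)
a_4 = 1: 69/11  (≤ bound)
a_5 = 3: 251/40  (≤ bound)
a_6 = 5: 1324/211  (> 115, stop)

251/40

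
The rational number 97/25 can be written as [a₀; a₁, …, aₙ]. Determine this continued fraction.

Repeatedly divide and take the remainder:
97 = 3·25 + 22, so a_0 = 3
25 = 1·22 + 3, so a_1 = 1
22 = 7·3 + 1, so a_2 = 7
3 = 3·1 + 0, so a_3 = 3

[3; 1, 7, 3]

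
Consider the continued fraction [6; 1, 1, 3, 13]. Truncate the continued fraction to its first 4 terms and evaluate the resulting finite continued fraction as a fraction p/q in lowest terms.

Start with 3.
1 + 1/(3/1) = 1 + 1/3 = 4/3
1 + 1/(4/3) = 1 + 3/4 = 7/4
6 + 1/(7/4) = 6 + 4/7 = 46/7

46/7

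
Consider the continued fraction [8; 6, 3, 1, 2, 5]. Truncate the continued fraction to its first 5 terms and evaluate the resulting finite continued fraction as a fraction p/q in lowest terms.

Compute successive convergents:
a_0 = 8: 8/1
a_1 = 6: 49/6
a_2 = 3: 155/19
a_3 = 1: 204/25
a_4 = 2: 563/69

563/69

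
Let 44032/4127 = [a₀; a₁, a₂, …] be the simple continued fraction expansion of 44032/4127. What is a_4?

44032 = 10·4127 + 2762, so a_0 = 10
4127 = 1·2762 + 1365, so a_1 = 1
2762 = 2·1365 + 32, so a_2 = 2
1365 = 42·32 + 21, so a_3 = 42
32 = 1·21 + 11, so a_4 = 1

1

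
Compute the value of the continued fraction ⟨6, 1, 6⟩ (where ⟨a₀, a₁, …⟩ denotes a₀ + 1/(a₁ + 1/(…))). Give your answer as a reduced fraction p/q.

Build up convergents one term at a time:
a_0 = 6: 6/1
a_1 = 1: 7/1
a_2 = 6: 48/7

48/7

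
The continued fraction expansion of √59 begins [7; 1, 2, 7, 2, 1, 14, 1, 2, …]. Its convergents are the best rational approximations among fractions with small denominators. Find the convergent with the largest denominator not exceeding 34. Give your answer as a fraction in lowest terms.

a_0 = 7: 7/1  (≤ bound)
a_1 = 1: 8/1  (≤ bound)
a_2 = 2: 23/3  (≤ bound)
a_3 = 7: 169/22  (≤ bound)
a_4 = 2: 361/47  (> 34, stop)

169/22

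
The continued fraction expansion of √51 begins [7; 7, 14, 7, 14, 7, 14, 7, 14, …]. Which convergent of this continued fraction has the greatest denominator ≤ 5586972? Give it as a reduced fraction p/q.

7068593/989801

List convergents until the denominator exceeds the bound:
a_0 = 7: 7/1  (≤ bound)
a_1 = 7: 50/7  (≤ bound)
a_2 = 14: 707/99  (≤ bound)
a_3 = 7: 4999/700  (≤ bound)
a_4 = 14: 70693/9899  (≤ bound)
a_5 = 7: 499850/69993  (≤ bound)
a_6 = 14: 7068593/989801  (≤ bound)
a_7 = 7: 49980001/6998600  (> 5586972, stop)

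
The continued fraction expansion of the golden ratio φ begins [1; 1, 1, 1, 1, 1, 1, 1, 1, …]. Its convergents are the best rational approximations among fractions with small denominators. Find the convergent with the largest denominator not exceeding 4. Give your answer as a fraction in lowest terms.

5/3

List convergents until the denominator exceeds the bound:
a_0 = 1: 1/1  (≤ bound)
a_1 = 1: 2/1  (≤ bound)
a_2 = 1: 3/2  (≤ bound)
a_3 = 1: 5/3  (≤ bound)
a_4 = 1: 8/5  (> 4, stop)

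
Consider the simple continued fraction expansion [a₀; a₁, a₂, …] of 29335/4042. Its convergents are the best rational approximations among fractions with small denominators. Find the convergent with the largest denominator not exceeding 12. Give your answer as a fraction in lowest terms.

a_0 = 7: 7/1  (≤ bound)
a_1 = 3: 22/3  (≤ bound)
a_2 = 1: 29/4  (≤ bound)
a_3 = 7: 225/31  (> 12, stop)

29/4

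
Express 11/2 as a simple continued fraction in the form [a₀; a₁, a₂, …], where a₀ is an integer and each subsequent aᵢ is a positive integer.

⌊11/2⌋ = 5, remainder 1
⌊2/1⌋ = 2, remainder 0

[5; 2]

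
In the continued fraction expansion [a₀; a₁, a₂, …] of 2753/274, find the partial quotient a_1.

2753 = 10·274 + 13, so a_0 = 10
274 = 21·13 + 1, so a_1 = 21

21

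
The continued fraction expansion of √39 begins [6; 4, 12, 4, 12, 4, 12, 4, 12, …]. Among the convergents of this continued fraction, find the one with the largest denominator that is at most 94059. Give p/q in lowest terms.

List convergents until the denominator exceeds the bound:
a_0 = 6: 6/1  (≤ bound)
a_1 = 4: 25/4  (≤ bound)
a_2 = 12: 306/49  (≤ bound)
a_3 = 4: 1249/200  (≤ bound)
a_4 = 12: 15294/2449  (≤ bound)
a_5 = 4: 62425/9996  (≤ bound)
a_6 = 12: 764394/122401  (> 94059, stop)

62425/9996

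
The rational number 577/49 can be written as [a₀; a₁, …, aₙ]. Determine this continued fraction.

[11; 1, 3, 2, 5]

577 ÷ 49 → quotient 11, remainder 38
49 ÷ 38 → quotient 1, remainder 11
38 ÷ 11 → quotient 3, remainder 5
11 ÷ 5 → quotient 2, remainder 1
5 ÷ 1 → quotient 5, remainder 0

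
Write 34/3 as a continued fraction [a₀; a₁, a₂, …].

34 = 11·3 + 1, so a_0 = 11
3 = 3·1 + 0, so a_1 = 3

[11; 3]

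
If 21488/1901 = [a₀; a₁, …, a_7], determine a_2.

⌊21488/1901⌋ = 11, remainder 577
⌊1901/577⌋ = 3, remainder 170
⌊577/170⌋ = 3, remainder 67

3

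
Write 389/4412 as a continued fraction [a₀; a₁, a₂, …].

Repeatedly divide and take the remainder:
389 ÷ 4412 → quotient 0, remainder 389
4412 ÷ 389 → quotient 11, remainder 133
389 ÷ 133 → quotient 2, remainder 123
133 ÷ 123 → quotient 1, remainder 10
123 ÷ 10 → quotient 12, remainder 3
10 ÷ 3 → quotient 3, remainder 1
3 ÷ 1 → quotient 3, remainder 0

[0; 11, 2, 1, 12, 3, 3]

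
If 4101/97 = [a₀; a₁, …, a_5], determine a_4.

2

Repeatedly divide and take the remainder:
4101 ÷ 97 → quotient 42, remainder 27
97 ÷ 27 → quotient 3, remainder 16
27 ÷ 16 → quotient 1, remainder 11
16 ÷ 11 → quotient 1, remainder 5
11 ÷ 5 → quotient 2, remainder 1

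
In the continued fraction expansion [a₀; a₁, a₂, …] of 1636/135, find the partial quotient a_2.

1636 ÷ 135 → quotient 12, remainder 16
135 ÷ 16 → quotient 8, remainder 7
16 ÷ 7 → quotient 2, remainder 2

2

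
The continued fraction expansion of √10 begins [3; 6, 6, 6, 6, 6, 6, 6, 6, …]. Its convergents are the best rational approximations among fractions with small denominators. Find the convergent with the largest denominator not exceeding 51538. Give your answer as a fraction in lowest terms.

27379/8658

a_0 = 3: 3/1  (≤ bound)
a_1 = 6: 19/6  (≤ bound)
a_2 = 6: 117/37  (≤ bound)
a_3 = 6: 721/228  (≤ bound)
a_4 = 6: 4443/1405  (≤ bound)
a_5 = 6: 27379/8658  (≤ bound)
a_6 = 6: 168717/53353  (> 51538, stop)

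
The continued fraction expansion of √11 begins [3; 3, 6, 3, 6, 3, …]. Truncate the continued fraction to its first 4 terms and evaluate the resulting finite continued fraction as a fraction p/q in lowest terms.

199/60

Use the convergent recurrence hₖ = aₖ·hₖ₋₁ + hₖ₋₂ (and likewise for the denominators kₖ):
a_0 = 3: 3/1
a_1 = 3: 10/3
a_2 = 6: 63/19
a_3 = 3: 199/60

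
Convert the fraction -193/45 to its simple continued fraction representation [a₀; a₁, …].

-193 ÷ 45 → quotient -5, remainder 32
45 ÷ 32 → quotient 1, remainder 13
32 ÷ 13 → quotient 2, remainder 6
13 ÷ 6 → quotient 2, remainder 1
6 ÷ 1 → quotient 6, remainder 0

[-5; 1, 2, 2, 6]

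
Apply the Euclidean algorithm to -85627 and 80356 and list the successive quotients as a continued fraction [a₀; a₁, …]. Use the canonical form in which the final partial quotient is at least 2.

[-2; 1, 14, 4, 12, 15, 3, 2]

⌊-85627/80356⌋ = -2, remainder 75085
⌊80356/75085⌋ = 1, remainder 5271
⌊75085/5271⌋ = 14, remainder 1291
⌊5271/1291⌋ = 4, remainder 107
⌊1291/107⌋ = 12, remainder 7
⌊107/7⌋ = 15, remainder 2
⌊7/2⌋ = 3, remainder 1
⌊2/1⌋ = 2, remainder 0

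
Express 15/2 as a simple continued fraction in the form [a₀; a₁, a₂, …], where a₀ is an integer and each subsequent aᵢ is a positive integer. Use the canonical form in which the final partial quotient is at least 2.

⌊15/2⌋ = 7, remainder 1
⌊2/1⌋ = 2, remainder 0

[7; 2]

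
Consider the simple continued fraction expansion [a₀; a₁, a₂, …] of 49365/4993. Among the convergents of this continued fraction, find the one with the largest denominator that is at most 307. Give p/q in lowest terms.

a_0 = 9: 9/1  (≤ bound)
a_1 = 1: 10/1  (≤ bound)
a_2 = 7: 79/8  (≤ bound)
a_3 = 1: 89/9  (≤ bound)
a_4 = 5: 524/53  (≤ bound)
a_5 = 7: 3757/380  (> 307, stop)

524/53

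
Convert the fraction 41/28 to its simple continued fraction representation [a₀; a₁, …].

[1; 2, 6, 2]

41 = 1·28 + 13, so a_0 = 1
28 = 2·13 + 2, so a_1 = 2
13 = 6·2 + 1, so a_2 = 6
2 = 2·1 + 0, so a_3 = 2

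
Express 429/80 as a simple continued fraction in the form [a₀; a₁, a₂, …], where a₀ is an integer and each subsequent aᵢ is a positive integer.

429 ÷ 80 → quotient 5, remainder 29
80 ÷ 29 → quotient 2, remainder 22
29 ÷ 22 → quotient 1, remainder 7
22 ÷ 7 → quotient 3, remainder 1
7 ÷ 1 → quotient 7, remainder 0

[5; 2, 1, 3, 7]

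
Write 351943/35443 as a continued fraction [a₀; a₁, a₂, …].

[9; 1, 13, 3, 1, 47, 13]

351943 = 9·35443 + 32956, so a_0 = 9
35443 = 1·32956 + 2487, so a_1 = 1
32956 = 13·2487 + 625, so a_2 = 13
2487 = 3·625 + 612, so a_3 = 3
625 = 1·612 + 13, so a_4 = 1
612 = 47·13 + 1, so a_5 = 47
13 = 13·1 + 0, so a_6 = 13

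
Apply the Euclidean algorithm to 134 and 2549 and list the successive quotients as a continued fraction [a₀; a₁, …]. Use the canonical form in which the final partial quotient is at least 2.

⌊134/2549⌋ = 0, remainder 134
⌊2549/134⌋ = 19, remainder 3
⌊134/3⌋ = 44, remainder 2
⌊3/2⌋ = 1, remainder 1
⌊2/1⌋ = 2, remainder 0

[0; 19, 44, 1, 2]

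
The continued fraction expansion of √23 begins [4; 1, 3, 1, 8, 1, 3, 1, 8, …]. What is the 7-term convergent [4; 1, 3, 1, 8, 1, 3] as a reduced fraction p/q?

a_0 = 4: 4/1
a_1 = 1: 5/1
a_2 = 3: 19/4
a_3 = 1: 24/5
a_4 = 8: 211/44
a_5 = 1: 235/49
a_6 = 3: 916/191

916/191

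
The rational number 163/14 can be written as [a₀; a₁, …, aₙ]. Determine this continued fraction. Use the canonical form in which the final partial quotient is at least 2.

163 = 11·14 + 9, so a_0 = 11
14 = 1·9 + 5, so a_1 = 1
9 = 1·5 + 4, so a_2 = 1
5 = 1·4 + 1, so a_3 = 1
4 = 4·1 + 0, so a_4 = 4

[11; 1, 1, 1, 4]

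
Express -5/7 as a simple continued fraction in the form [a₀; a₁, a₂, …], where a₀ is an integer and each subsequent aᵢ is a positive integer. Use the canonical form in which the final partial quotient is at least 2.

-5 ÷ 7 → quotient -1, remainder 2
7 ÷ 2 → quotient 3, remainder 1
2 ÷ 1 → quotient 2, remainder 0

[-1; 3, 2]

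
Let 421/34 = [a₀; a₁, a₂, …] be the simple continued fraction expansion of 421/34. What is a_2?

1

Repeatedly divide and take the remainder:
421 = 12·34 + 13, so a_0 = 12
34 = 2·13 + 8, so a_1 = 2
13 = 1·8 + 5, so a_2 = 1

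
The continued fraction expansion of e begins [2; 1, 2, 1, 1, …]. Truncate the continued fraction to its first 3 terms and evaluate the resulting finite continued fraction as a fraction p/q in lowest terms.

a_0 = 2: 2/1
a_1 = 1: 3/1
a_2 = 2: 8/3

8/3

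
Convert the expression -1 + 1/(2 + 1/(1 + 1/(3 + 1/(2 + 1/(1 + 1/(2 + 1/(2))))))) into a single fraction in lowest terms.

a_0 = -1: -1/1
a_1 = 2: -1/2
a_2 = 1: -2/3
a_3 = 3: -7/11
a_4 = 2: -16/25
a_5 = 1: -23/36
a_6 = 2: -62/97
a_7 = 2: -147/230

-147/230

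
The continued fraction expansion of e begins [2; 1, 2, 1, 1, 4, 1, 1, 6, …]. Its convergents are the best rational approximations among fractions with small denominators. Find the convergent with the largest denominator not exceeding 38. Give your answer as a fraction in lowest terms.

List convergents until the denominator exceeds the bound:
a_0 = 2: 2/1  (≤ bound)
a_1 = 1: 3/1  (≤ bound)
a_2 = 2: 8/3  (≤ bound)
a_3 = 1: 11/4  (≤ bound)
a_4 = 1: 19/7  (≤ bound)
a_5 = 4: 87/32  (≤ bound)
a_6 = 1: 106/39  (> 38, stop)

87/32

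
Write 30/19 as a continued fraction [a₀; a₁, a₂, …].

[1; 1, 1, 2, 1, 2]

30 = 1·19 + 11, so a_0 = 1
19 = 1·11 + 8, so a_1 = 1
11 = 1·8 + 3, so a_2 = 1
8 = 2·3 + 2, so a_3 = 2
3 = 1·2 + 1, so a_4 = 1
2 = 2·1 + 0, so a_5 = 2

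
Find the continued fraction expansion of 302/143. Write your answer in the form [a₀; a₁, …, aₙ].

[2; 8, 1, 15]

⌊302/143⌋ = 2, remainder 16
⌊143/16⌋ = 8, remainder 15
⌊16/15⌋ = 1, remainder 1
⌊15/1⌋ = 15, remainder 0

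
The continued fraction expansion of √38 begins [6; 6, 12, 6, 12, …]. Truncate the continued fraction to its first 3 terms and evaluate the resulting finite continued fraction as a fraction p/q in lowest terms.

450/73

Start with 12.
6 + 1/(12/1) = 6 + 1/12 = 73/12
6 + 1/(73/12) = 6 + 12/73 = 450/73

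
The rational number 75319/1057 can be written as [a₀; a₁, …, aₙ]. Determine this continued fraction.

[71; 3, 1, 7, 1, 3, 2, 3]

75319 = 71·1057 + 272, so a_0 = 71
1057 = 3·272 + 241, so a_1 = 3
272 = 1·241 + 31, so a_2 = 1
241 = 7·31 + 24, so a_3 = 7
31 = 1·24 + 7, so a_4 = 1
24 = 3·7 + 3, so a_5 = 3
7 = 2·3 + 1, so a_6 = 2
3 = 3·1 + 0, so a_7 = 3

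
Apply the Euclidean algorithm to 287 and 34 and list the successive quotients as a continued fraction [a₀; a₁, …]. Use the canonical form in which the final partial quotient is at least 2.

Run the Euclidean algorithm, recording each quotient:
⌊287/34⌋ = 8, remainder 15
⌊34/15⌋ = 2, remainder 4
⌊15/4⌋ = 3, remainder 3
⌊4/3⌋ = 1, remainder 1
⌊3/1⌋ = 3, remainder 0

[8; 2, 3, 1, 3]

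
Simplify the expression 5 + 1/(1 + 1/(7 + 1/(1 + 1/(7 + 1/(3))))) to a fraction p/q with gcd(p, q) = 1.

1307/222

a_0 = 5: 5/1
a_1 = 1: 6/1
a_2 = 7: 47/8
a_3 = 1: 53/9
a_4 = 7: 418/71
a_5 = 3: 1307/222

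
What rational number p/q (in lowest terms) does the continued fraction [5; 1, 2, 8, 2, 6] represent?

1948/343

Start with 6.
2 + 1/(6/1) = 2 + 1/6 = 13/6
8 + 1/(13/6) = 8 + 6/13 = 110/13
2 + 1/(110/13) = 2 + 13/110 = 233/110
1 + 1/(233/110) = 1 + 110/233 = 343/233
5 + 1/(343/233) = 5 + 233/343 = 1948/343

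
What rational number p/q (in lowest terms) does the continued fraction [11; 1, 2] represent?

Compute successive convergents:
a_0 = 11: 11/1
a_1 = 1: 12/1
a_2 = 2: 35/3

35/3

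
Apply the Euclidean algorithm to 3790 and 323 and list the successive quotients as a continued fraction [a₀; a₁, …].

3790 ÷ 323 → quotient 11, remainder 237
323 ÷ 237 → quotient 1, remainder 86
237 ÷ 86 → quotient 2, remainder 65
86 ÷ 65 → quotient 1, remainder 21
65 ÷ 21 → quotient 3, remainder 2
21 ÷ 2 → quotient 10, remainder 1
2 ÷ 1 → quotient 2, remainder 0

[11; 1, 2, 1, 3, 10, 2]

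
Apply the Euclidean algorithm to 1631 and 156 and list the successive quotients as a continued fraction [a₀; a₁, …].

Repeatedly divide and take the remainder:
⌊1631/156⌋ = 10, remainder 71
⌊156/71⌋ = 2, remainder 14
⌊71/14⌋ = 5, remainder 1
⌊14/1⌋ = 14, remainder 0

[10; 2, 5, 14]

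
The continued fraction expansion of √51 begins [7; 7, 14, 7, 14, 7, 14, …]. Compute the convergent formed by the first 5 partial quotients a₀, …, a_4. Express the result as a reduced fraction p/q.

Start with 14.
7 + 1/(14/1) = 7 + 1/14 = 99/14
14 + 1/(99/14) = 14 + 14/99 = 1400/99
7 + 1/(1400/99) = 7 + 99/1400 = 9899/1400
7 + 1/(9899/1400) = 7 + 1400/9899 = 70693/9899

70693/9899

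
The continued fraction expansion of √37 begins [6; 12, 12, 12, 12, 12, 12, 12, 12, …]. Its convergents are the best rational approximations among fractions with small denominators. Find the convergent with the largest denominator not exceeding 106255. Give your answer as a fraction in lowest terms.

128766/21169

a_0 = 6: 6/1  (≤ bound)
a_1 = 12: 73/12  (≤ bound)
a_2 = 12: 882/145  (≤ bound)
a_3 = 12: 10657/1752  (≤ bound)
a_4 = 12: 128766/21169  (≤ bound)
a_5 = 12: 1555849/255780  (> 106255, stop)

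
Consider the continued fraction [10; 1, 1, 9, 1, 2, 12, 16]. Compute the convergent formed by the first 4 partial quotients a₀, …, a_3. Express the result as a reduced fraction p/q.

a_0 = 10: 10/1
a_1 = 1: 11/1
a_2 = 1: 21/2
a_3 = 9: 200/19

200/19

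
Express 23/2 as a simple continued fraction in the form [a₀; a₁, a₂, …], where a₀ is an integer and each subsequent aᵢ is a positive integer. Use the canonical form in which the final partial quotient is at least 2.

Apply division with remainder until the remainder is 0:
⌊23/2⌋ = 11, remainder 1
⌊2/1⌋ = 2, remainder 0

[11; 2]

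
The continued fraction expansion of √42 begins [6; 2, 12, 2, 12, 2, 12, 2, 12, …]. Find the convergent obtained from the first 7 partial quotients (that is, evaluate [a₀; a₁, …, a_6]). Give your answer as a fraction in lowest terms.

Collapse the nested fraction from the inside out:
Start with 12.
2 + 1/(12/1) = 2 + 1/12 = 25/12
12 + 1/(25/12) = 12 + 12/25 = 312/25
2 + 1/(312/25) = 2 + 25/312 = 649/312
12 + 1/(649/312) = 12 + 312/649 = 8100/649
2 + 1/(8100/649) = 2 + 649/8100 = 16849/8100
6 + 1/(16849/8100) = 6 + 8100/16849 = 109194/16849

109194/16849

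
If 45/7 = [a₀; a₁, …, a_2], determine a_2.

3

Repeatedly divide and take the remainder:
45 = 6·7 + 3, so a_0 = 6
7 = 2·3 + 1, so a_1 = 2
3 = 3·1 + 0, so a_2 = 3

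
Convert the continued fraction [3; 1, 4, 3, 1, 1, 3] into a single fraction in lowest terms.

503/132

Use the convergent recurrence hₖ = aₖ·hₖ₋₁ + hₖ₋₂ (and likewise for the denominators kₖ):
a_0 = 3: 3/1
a_1 = 1: 4/1
a_2 = 4: 19/5
a_3 = 3: 61/16
a_4 = 1: 80/21
a_5 = 1: 141/37
a_6 = 3: 503/132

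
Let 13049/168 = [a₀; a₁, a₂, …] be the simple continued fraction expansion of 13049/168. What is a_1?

1

⌊13049/168⌋ = 77, remainder 113
⌊168/113⌋ = 1, remainder 55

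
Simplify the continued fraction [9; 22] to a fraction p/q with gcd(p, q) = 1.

Use the convergent recurrence hₖ = aₖ·hₖ₋₁ + hₖ₋₂ (and likewise for the denominators kₖ):
a_0 = 9: 9/1
a_1 = 22: 199/22

199/22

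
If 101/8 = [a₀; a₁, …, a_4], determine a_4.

2

⌊101/8⌋ = 12, remainder 5
⌊8/5⌋ = 1, remainder 3
⌊5/3⌋ = 1, remainder 2
⌊3/2⌋ = 1, remainder 1
⌊2/1⌋ = 2, remainder 0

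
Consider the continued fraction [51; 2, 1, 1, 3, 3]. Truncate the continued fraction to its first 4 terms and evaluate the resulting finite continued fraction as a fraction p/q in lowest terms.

257/5

Start with 1.
1 + 1/(1/1) = 1 + 1/1 = 2/1
2 + 1/(2/1) = 2 + 1/2 = 5/2
51 + 1/(5/2) = 51 + 2/5 = 257/5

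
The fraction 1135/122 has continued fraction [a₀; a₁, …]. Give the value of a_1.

⌊1135/122⌋ = 9, remainder 37
⌊122/37⌋ = 3, remainder 11

3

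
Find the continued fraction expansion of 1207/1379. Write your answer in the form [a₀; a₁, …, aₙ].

Apply division with remainder until the remainder is 0:
⌊1207/1379⌋ = 0, remainder 1207
⌊1379/1207⌋ = 1, remainder 172
⌊1207/172⌋ = 7, remainder 3
⌊172/3⌋ = 57, remainder 1
⌊3/1⌋ = 3, remainder 0

[0; 1, 7, 57, 3]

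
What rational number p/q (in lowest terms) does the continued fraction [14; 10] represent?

Collapse the nested fraction from the inside out:
Start with 10.
14 + 1/(10/1) = 14 + 1/10 = 141/10

141/10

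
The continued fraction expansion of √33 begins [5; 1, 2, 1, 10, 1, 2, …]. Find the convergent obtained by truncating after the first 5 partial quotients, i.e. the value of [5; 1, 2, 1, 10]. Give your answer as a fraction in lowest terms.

Start with 10.
1 + 1/(10/1) = 1 + 1/10 = 11/10
2 + 1/(11/10) = 2 + 10/11 = 32/11
1 + 1/(32/11) = 1 + 11/32 = 43/32
5 + 1/(43/32) = 5 + 32/43 = 247/43

247/43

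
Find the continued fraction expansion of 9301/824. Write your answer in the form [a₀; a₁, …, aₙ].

[11; 3, 2, 10, 3, 1, 2]

⌊9301/824⌋ = 11, remainder 237
⌊824/237⌋ = 3, remainder 113
⌊237/113⌋ = 2, remainder 11
⌊113/11⌋ = 10, remainder 3
⌊11/3⌋ = 3, remainder 2
⌊3/2⌋ = 1, remainder 1
⌊2/1⌋ = 2, remainder 0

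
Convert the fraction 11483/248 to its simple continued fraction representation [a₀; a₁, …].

Run the Euclidean algorithm, recording each quotient:
11483 ÷ 248 → quotient 46, remainder 75
248 ÷ 75 → quotient 3, remainder 23
75 ÷ 23 → quotient 3, remainder 6
23 ÷ 6 → quotient 3, remainder 5
6 ÷ 5 → quotient 1, remainder 1
5 ÷ 1 → quotient 5, remainder 0

[46; 3, 3, 3, 1, 5]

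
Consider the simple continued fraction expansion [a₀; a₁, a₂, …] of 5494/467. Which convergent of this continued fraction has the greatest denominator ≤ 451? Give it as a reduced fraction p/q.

a_0 = 11: 11/1  (≤ bound)
a_1 = 1: 12/1  (≤ bound)
a_2 = 3: 47/4  (≤ bound)
a_3 = 4: 200/17  (≤ bound)
a_4 = 13: 2647/225  (≤ bound)
a_5 = 2: 5494/467  (> 451, stop)

2647/225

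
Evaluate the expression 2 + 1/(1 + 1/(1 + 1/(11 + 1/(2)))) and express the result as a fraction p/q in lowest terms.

Starting at the tail and folding back:
Start with 2.
11 + 1/(2/1) = 11 + 1/2 = 23/2
1 + 1/(23/2) = 1 + 2/23 = 25/23
1 + 1/(25/23) = 1 + 23/25 = 48/25
2 + 1/(48/25) = 2 + 25/48 = 121/48

121/48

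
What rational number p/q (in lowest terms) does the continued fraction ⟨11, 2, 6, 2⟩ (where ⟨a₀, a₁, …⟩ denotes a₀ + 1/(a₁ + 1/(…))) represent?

Start with 2.
6 + 1/(2/1) = 6 + 1/2 = 13/2
2 + 1/(13/2) = 2 + 2/13 = 28/13
11 + 1/(28/13) = 11 + 13/28 = 321/28

321/28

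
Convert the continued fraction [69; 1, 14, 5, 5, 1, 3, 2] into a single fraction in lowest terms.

a_0 = 69: 69/1
a_1 = 1: 70/1
a_2 = 14: 1049/15
a_3 = 5: 5315/76
a_4 = 5: 27624/395
a_5 = 1: 32939/471
a_6 = 3: 126441/1808
a_7 = 2: 285821/4087

285821/4087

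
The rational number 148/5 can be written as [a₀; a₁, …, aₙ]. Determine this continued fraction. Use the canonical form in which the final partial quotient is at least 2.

[29; 1, 1, 2]

148 ÷ 5 → quotient 29, remainder 3
5 ÷ 3 → quotient 1, remainder 2
3 ÷ 2 → quotient 1, remainder 1
2 ÷ 1 → quotient 2, remainder 0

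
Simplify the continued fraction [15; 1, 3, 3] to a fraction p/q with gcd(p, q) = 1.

Build up convergents one term at a time:
a_0 = 15: 15/1
a_1 = 1: 16/1
a_2 = 3: 63/4
a_3 = 3: 205/13

205/13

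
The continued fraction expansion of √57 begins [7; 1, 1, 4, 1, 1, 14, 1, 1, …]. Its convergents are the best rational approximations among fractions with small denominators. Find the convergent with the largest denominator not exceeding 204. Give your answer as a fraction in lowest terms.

List convergents until the denominator exceeds the bound:
a_0 = 7: 7/1  (≤ bound)
a_1 = 1: 8/1  (≤ bound)
a_2 = 1: 15/2  (≤ bound)
a_3 = 4: 68/9  (≤ bound)
a_4 = 1: 83/11  (≤ bound)
a_5 = 1: 151/20  (≤ bound)
a_6 = 14: 2197/291  (> 204, stop)

151/20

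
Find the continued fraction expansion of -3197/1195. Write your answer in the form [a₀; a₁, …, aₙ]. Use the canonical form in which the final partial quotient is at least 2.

⌊-3197/1195⌋ = -3, remainder 388
⌊1195/388⌋ = 3, remainder 31
⌊388/31⌋ = 12, remainder 16
⌊31/16⌋ = 1, remainder 15
⌊16/15⌋ = 1, remainder 1
⌊15/1⌋ = 15, remainder 0

[-3; 3, 12, 1, 1, 15]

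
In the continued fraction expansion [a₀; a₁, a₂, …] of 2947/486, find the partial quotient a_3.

2

Apply division with remainder until the remainder is 0:
⌊2947/486⌋ = 6, remainder 31
⌊486/31⌋ = 15, remainder 21
⌊31/21⌋ = 1, remainder 10
⌊21/10⌋ = 2, remainder 1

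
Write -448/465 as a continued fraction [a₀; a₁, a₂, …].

-448 = -1·465 + 17, so a_0 = -1
465 = 27·17 + 6, so a_1 = 27
17 = 2·6 + 5, so a_2 = 2
6 = 1·5 + 1, so a_3 = 1
5 = 5·1 + 0, so a_4 = 5

[-1; 27, 2, 1, 5]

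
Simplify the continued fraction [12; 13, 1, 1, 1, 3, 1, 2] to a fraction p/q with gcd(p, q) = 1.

Starting at the tail and folding back:
Start with 2.
1 + 1/(2/1) = 1 + 1/2 = 3/2
3 + 1/(3/2) = 3 + 2/3 = 11/3
1 + 1/(11/3) = 1 + 3/11 = 14/11
1 + 1/(14/11) = 1 + 11/14 = 25/14
1 + 1/(25/14) = 1 + 14/25 = 39/25
13 + 1/(39/25) = 13 + 25/39 = 532/39
12 + 1/(532/39) = 12 + 39/532 = 6423/532

6423/532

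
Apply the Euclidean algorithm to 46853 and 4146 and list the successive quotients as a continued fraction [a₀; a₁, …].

⌊46853/4146⌋ = 11, remainder 1247
⌊4146/1247⌋ = 3, remainder 405
⌊1247/405⌋ = 3, remainder 32
⌊405/32⌋ = 12, remainder 21
⌊32/21⌋ = 1, remainder 11
⌊21/11⌋ = 1, remainder 10
⌊11/10⌋ = 1, remainder 1
⌊10/1⌋ = 10, remainder 0

[11; 3, 3, 12, 1, 1, 1, 10]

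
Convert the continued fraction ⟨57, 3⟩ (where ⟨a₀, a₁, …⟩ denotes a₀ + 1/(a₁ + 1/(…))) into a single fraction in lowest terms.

Work from the innermost term outward:
Start with 3.
57 + 1/(3/1) = 57 + 1/3 = 172/3

172/3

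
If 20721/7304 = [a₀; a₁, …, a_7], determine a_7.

12

Repeatedly divide and take the remainder:
20721 = 2·7304 + 6113, so a_0 = 2
7304 = 1·6113 + 1191, so a_1 = 1
6113 = 5·1191 + 158, so a_2 = 5
1191 = 7·158 + 85, so a_3 = 7
158 = 1·85 + 73, so a_4 = 1
85 = 1·73 + 12, so a_5 = 1
73 = 6·12 + 1, so a_6 = 6
12 = 12·1 + 0, so a_7 = 12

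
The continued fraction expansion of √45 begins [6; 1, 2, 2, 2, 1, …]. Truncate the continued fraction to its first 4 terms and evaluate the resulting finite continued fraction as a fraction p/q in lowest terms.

Start with 2.
2 + 1/(2/1) = 2 + 1/2 = 5/2
1 + 1/(5/2) = 1 + 2/5 = 7/5
6 + 1/(7/5) = 6 + 5/7 = 47/7

47/7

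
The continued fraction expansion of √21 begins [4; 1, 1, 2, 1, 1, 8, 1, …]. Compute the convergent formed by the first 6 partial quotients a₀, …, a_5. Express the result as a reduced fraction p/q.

Starting at the tail and folding back:
Start with 1.
1 + 1/(1/1) = 1 + 1/1 = 2/1
2 + 1/(2/1) = 2 + 1/2 = 5/2
1 + 1/(5/2) = 1 + 2/5 = 7/5
1 + 1/(7/5) = 1 + 5/7 = 12/7
4 + 1/(12/7) = 4 + 7/12 = 55/12

55/12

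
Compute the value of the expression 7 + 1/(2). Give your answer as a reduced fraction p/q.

15/2

a_0 = 7: 7/1
a_1 = 2: 15/2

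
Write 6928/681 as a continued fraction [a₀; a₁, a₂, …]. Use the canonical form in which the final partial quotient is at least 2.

[10; 5, 1, 3, 2, 1, 2, 3]

Repeatedly divide and take the remainder:
6928 = 10·681 + 118, so a_0 = 10
681 = 5·118 + 91, so a_1 = 5
118 = 1·91 + 27, so a_2 = 1
91 = 3·27 + 10, so a_3 = 3
27 = 2·10 + 7, so a_4 = 2
10 = 1·7 + 3, so a_5 = 1
7 = 2·3 + 1, so a_6 = 2
3 = 3·1 + 0, so a_7 = 3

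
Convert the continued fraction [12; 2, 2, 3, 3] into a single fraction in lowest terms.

695/56

Use the convergent recurrence hₖ = aₖ·hₖ₋₁ + hₖ₋₂ (and likewise for the denominators kₖ):
a_0 = 12: 12/1
a_1 = 2: 25/2
a_2 = 2: 62/5
a_3 = 3: 211/17
a_4 = 3: 695/56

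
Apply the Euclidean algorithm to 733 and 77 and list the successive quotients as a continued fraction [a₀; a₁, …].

[9; 1, 1, 12, 3]

733 ÷ 77 → quotient 9, remainder 40
77 ÷ 40 → quotient 1, remainder 37
40 ÷ 37 → quotient 1, remainder 3
37 ÷ 3 → quotient 12, remainder 1
3 ÷ 1 → quotient 3, remainder 0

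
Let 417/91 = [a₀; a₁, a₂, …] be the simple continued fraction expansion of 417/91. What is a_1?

1

Run the Euclidean algorithm, recording each quotient:
417 ÷ 91 → quotient 4, remainder 53
91 ÷ 53 → quotient 1, remainder 38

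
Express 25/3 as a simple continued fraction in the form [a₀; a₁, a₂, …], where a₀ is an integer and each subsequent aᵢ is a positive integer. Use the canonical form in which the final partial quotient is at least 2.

[8; 3]

25 = 8·3 + 1, so a_0 = 8
3 = 3·1 + 0, so a_1 = 3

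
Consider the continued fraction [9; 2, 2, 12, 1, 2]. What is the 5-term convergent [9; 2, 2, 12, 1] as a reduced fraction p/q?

Start with 1.
12 + 1/(1/1) = 12 + 1/1 = 13/1
2 + 1/(13/1) = 2 + 1/13 = 27/13
2 + 1/(27/13) = 2 + 13/27 = 67/27
9 + 1/(67/27) = 9 + 27/67 = 630/67

630/67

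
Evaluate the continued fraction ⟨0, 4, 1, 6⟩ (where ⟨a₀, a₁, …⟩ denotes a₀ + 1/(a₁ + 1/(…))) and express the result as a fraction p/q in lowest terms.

7/34

a_0 = 0: 0/1
a_1 = 4: 1/4
a_2 = 1: 1/5
a_3 = 6: 7/34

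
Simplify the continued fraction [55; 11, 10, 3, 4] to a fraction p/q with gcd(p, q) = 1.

Compute successive convergents:
a_0 = 55: 55/1
a_1 = 11: 606/11
a_2 = 10: 6115/111
a_3 = 3: 18951/344
a_4 = 4: 81919/1487

81919/1487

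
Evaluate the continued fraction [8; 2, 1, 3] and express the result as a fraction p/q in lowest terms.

Start with 3.
1 + 1/(3/1) = 1 + 1/3 = 4/3
2 + 1/(4/3) = 2 + 3/4 = 11/4
8 + 1/(11/4) = 8 + 4/11 = 92/11

92/11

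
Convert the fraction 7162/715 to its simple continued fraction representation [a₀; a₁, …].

[10; 59, 1, 1, 2, 2]

⌊7162/715⌋ = 10, remainder 12
⌊715/12⌋ = 59, remainder 7
⌊12/7⌋ = 1, remainder 5
⌊7/5⌋ = 1, remainder 2
⌊5/2⌋ = 2, remainder 1
⌊2/1⌋ = 2, remainder 0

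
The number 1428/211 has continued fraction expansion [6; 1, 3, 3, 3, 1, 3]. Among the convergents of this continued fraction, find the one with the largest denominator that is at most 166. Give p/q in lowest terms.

List convergents until the denominator exceeds the bound:
a_0 = 6: 6/1  (≤ bound)
a_1 = 1: 7/1  (≤ bound)
a_2 = 3: 27/4  (≤ bound)
a_3 = 3: 88/13  (≤ bound)
a_4 = 3: 291/43  (≤ bound)
a_5 = 1: 379/56  (≤ bound)
a_6 = 3: 1428/211  (> 166, stop)

379/56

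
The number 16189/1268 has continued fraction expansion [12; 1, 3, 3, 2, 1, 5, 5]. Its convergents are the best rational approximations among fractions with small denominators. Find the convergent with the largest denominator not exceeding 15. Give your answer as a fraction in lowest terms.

166/13

a_0 = 12: 12/1  (≤ bound)
a_1 = 1: 13/1  (≤ bound)
a_2 = 3: 51/4  (≤ bound)
a_3 = 3: 166/13  (≤ bound)
a_4 = 2: 383/30  (> 15, stop)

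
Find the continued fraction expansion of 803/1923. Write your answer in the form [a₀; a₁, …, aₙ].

Apply division with remainder until the remainder is 0:
⌊803/1923⌋ = 0, remainder 803
⌊1923/803⌋ = 2, remainder 317
⌊803/317⌋ = 2, remainder 169
⌊317/169⌋ = 1, remainder 148
⌊169/148⌋ = 1, remainder 21
⌊148/21⌋ = 7, remainder 1
⌊21/1⌋ = 21, remainder 0

[0; 2, 2, 1, 1, 7, 21]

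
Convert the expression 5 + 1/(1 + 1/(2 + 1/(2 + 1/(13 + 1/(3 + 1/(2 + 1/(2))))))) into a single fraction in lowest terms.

9329/1633

Work from the innermost term outward:
Start with 2.
2 + 1/(2/1) = 2 + 1/2 = 5/2
3 + 1/(5/2) = 3 + 2/5 = 17/5
13 + 1/(17/5) = 13 + 5/17 = 226/17
2 + 1/(226/17) = 2 + 17/226 = 469/226
2 + 1/(469/226) = 2 + 226/469 = 1164/469
1 + 1/(1164/469) = 1 + 469/1164 = 1633/1164
5 + 1/(1633/1164) = 5 + 1164/1633 = 9329/1633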